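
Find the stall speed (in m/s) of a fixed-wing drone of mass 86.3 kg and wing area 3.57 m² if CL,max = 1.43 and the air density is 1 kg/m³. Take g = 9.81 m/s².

V_stall = 18.2 m/s

Stall occurs when L = W at CL,max. W = mg = 86.3 × 9.81 = 846.6 N.
V_stall = √(2W/(ρ·S·CL,max)) = √(2 × 846.6 / (1 × 3.57 × 1.43))
V_stall = √331.7 = 18.2 m/s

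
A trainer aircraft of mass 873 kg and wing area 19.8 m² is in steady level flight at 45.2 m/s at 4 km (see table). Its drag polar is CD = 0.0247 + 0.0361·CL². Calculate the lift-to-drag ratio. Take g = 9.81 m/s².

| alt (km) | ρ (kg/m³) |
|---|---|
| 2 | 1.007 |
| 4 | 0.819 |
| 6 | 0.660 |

At 4 km, from the table: ρ = 0.819 kg/m³.
Level flight ⇒ L = W = m·g = 873 × 9.81 = 8564.1 N.
Dynamic pressure q = 0.5 × 0.819 × 45.2² = 836.6 Pa.
CL = 2W/(ρv²S) = 2×8564.1/(0.819×45.2²×19.8) = 0.517.
CD = 0.0247 + 0.0361 × 0.517² = 0.03435.
L/D = CL/CD = 0.517 / 0.03435 = 15.1

L/D = 15.1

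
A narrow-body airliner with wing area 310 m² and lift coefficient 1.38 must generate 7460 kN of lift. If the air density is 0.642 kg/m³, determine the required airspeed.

L = ½ρv²S·CL ⇒ v = √(2L/(ρ·S·CL))
v = √(2 × 7.46×10^6 / (0.642 × 310 × 1.38)) = √54320 = 233 m/s

v = 233 m/s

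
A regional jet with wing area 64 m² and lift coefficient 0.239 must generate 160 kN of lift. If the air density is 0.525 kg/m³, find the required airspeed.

v = 200 m/s

L = ½ρv²S·CL ⇒ v = √(2L/(ρ·S·CL))
v = √(2 × 1.6×10^5 / (0.525 × 64 × 0.239)) = √39850 = 200 m/s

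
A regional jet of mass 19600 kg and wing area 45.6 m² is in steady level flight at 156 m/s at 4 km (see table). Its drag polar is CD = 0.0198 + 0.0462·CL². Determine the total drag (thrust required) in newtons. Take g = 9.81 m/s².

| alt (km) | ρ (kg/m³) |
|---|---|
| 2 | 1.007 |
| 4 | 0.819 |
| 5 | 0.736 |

D = 12800 N

At 4 km, from the table: ρ = 0.819 kg/m³.
In steady level flight, lift balances weight: W = mg = 19600 × 9.81 = 1.9228×10^5 N.
Dynamic pressure q = 0.5 × 0.819 × 156² = 9966 Pa.
CL = 2W/(ρv²S) = 2×1.9228×10^5/(0.819×156²×45.6) = 0.4231.
CD = 0.0198 + 0.0462 × 0.4231² = 0.02807.
D = q·S·CD = 9966 × 45.6 × 0.02807 = 12760 N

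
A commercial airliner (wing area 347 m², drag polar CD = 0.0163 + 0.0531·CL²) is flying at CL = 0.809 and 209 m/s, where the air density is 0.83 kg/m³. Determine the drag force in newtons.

CD = 0.0163 + 0.0531 × 0.809² = 0.05105
D = ½ρv²S·CD = ½ × 0.83 × 209² × 347 × 0.05105 = 3.21×10^5 N

D = 3.21×10^5 N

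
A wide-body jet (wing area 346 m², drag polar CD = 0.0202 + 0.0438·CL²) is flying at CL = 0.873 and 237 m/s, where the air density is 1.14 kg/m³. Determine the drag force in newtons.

D = 5.94×10^5 N

CD = 0.0202 + 0.0438 × 0.873² = 0.05358
D = ½ρv²S·CD = ½ × 1.14 × 237² × 346 × 0.05358 = 5.94×10^5 N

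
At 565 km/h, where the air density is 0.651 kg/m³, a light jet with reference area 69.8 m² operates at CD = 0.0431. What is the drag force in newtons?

D = 24100 N

Convert speed: v = 565 km/h ÷ 3.6 = 156.9 m/s.
D = ½ρv²S·CD = ½ × 0.651 × 156.9² × 69.8 × 0.0431 = 24100 N ≈ 24.1 kN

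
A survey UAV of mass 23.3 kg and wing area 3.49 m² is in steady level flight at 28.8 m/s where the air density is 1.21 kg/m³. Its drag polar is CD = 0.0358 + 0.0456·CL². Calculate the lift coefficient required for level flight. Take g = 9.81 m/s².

CL = 0.131

Level flight ⇒ L = W = m·g = 23.3 × 9.81 = 228.57 N.
Dynamic pressure q = 0.5 × 1.21 × 28.8² = 501.8 Pa.
CL = 2W/(ρv²S) = 2×228.57/(1.21×28.8²×3.49) = 0.1305.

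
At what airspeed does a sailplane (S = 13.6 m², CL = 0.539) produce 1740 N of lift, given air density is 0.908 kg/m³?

v = 22.9 m/s

L = ½ρv²S·CL ⇒ v = √(2L/(ρ·S·CL))
v = √(2 × 1740 / (0.908 × 13.6 × 0.539)) = √522.8 = 22.9 m/s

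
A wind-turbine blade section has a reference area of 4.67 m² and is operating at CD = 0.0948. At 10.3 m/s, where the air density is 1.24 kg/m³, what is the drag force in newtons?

D = 29.1 N

Dynamic pressure q = ½ρv² = ½ × 1.24 × 10.3² = 65.78 Pa.
D = q·S·CD = 65.78 × 4.67 × 0.0948 = 29.1 N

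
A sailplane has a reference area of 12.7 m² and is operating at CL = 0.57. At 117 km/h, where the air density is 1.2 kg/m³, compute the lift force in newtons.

L = 4590 N

Convert speed: v = 117 km/h ÷ 3.6 = 32.5 m/s.
Dynamic pressure q = ½ρv² = ½ × 1.2 × 32.5² = 633.8 Pa.
L = q·S·CL = 633.8 × 12.7 × 0.57 = 4590 N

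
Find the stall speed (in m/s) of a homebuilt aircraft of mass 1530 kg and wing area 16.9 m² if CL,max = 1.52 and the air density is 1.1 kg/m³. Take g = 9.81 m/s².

V_stall = 32.6 m/s

At stall, lift equals weight: L = W = m·g = 1530 × 9.81 = 15010 N.
From L = ½ρV²S·CL,max = W: V_stall = √(2W/(ρSCL,max)) = √(2·15010/(1.1·16.9·1.52))
V_stall = √1062 = 32.6 m/s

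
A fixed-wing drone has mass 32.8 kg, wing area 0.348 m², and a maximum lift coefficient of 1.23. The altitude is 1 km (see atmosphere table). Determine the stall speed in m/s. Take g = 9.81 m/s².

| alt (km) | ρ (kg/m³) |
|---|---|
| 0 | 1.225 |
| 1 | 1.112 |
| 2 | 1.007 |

V_stall = 36.8 m/s

At 1 km, from the table: ρ = 1.112 kg/m³.
Weight W = mg = 32.8 × 9.81 = 321.8 N.
From L = ½ρV²S·CL,max = W: V_stall = √(2W/(ρSCL,max)) = √(2·321.8/(1.112·0.348·1.23))
V_stall = √1352 = 36.8 m/s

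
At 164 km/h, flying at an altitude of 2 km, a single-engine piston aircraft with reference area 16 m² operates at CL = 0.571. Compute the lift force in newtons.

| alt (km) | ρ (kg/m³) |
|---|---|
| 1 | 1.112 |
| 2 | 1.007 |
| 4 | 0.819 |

At 2 km, from the table: ρ = 1.007 kg/m³.
Convert speed: v = 164 km/h ÷ 3.6 = 45.56 m/s.
L = ½ρv²S·CL = ½ × 1.007 × 45.56² × 16 × 0.571 = 9550 N ≈ 9.55 kN

L = 9550 N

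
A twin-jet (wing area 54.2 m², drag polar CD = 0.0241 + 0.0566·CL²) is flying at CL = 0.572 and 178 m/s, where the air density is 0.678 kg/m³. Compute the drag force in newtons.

D = 24800 N

CD = 0.0241 + 0.0566 × 0.572² = 0.04262
D = ½ρv²S·CD = ½ × 0.678 × 178² × 54.2 × 0.04262 = 24800 N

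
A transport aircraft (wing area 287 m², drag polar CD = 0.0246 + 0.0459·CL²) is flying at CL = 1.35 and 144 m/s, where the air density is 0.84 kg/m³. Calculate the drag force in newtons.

CD = 0.0246 + 0.0459 × 1.35² = 0.1083
D = ½ρv²S·CD = ½ × 0.84 × 144² × 287 × 0.1083 = 2.71×10^5 N

D = 2.71×10^5 N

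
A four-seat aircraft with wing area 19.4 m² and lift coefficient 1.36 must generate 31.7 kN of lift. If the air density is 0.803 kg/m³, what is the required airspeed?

L = ½ρv²S·CL ⇒ v = √(2L/(ρ·S·CL))
v = √(2 × 31700 / (0.803 × 19.4 × 1.36)) = √2992 = 54.7 m/s

v = 54.7 m/s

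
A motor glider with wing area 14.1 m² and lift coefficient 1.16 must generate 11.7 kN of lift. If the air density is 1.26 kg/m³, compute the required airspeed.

v = 33.7 m/s

L = ½ρv²S·CL ⇒ v = √(2L/(ρ·S·CL))
v = √(2 × 11700 / (1.26 × 14.1 × 1.16)) = √1135 = 33.7 m/s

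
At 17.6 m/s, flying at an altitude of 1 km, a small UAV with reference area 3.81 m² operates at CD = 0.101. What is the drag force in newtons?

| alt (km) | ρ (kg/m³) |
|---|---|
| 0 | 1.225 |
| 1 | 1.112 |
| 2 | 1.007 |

D = 66.3 N

At 1 km, from the table: ρ = 1.112 kg/m³.
Dynamic pressure q = ½ρv² = ½ × 1.112 × 17.6² = 172.2 Pa.
D = q·S·CD = 172.2 × 3.81 × 0.101 = 66.3 N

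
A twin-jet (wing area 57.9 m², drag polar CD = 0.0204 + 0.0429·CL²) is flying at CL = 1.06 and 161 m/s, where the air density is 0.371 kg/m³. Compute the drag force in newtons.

CD = 0.0204 + 0.0429 × 1.06² = 0.0686
D = ½ρv²S·CD = ½ × 0.371 × 161² × 57.9 × 0.0686 = 19100 N

D = 19100 N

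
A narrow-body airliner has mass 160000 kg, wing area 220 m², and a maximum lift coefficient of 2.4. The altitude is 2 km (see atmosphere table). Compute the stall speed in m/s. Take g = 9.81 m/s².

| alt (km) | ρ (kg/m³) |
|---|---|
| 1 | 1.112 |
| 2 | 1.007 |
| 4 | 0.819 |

At 2 km, from the table: ρ = 1.007 kg/m³.
Stall occurs when L = W at CL,max. W = mg = 160000 × 9.81 = 1.57×10^6 N.
From L = ½ρV²S·CL,max = W: V_stall = √(2W/(ρSCL,max)) = √(2·1.57×10^6/(1.007·220·2.4))
V_stall = √5904 = 76.8 m/s

V_stall = 76.8 m/s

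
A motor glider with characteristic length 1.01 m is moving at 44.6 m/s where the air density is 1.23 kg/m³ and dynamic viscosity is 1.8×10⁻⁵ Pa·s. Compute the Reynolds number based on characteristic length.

Re = ρ·v·c/μ = 1.23 × 44.6 × 1.01 / (1.8×10⁻⁵) = 3.08×10^6

Re = 3.08×10^6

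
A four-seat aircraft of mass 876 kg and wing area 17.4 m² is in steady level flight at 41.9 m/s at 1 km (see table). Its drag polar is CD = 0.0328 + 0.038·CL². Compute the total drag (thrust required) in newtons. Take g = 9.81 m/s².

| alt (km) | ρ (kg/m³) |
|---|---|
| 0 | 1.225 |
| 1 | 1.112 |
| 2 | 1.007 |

At 1 km, from the table: ρ = 1.112 kg/m³.
Weight W = mg = 876 × 9.81 = 8593.6 N; in level flight L = W.
Dynamic pressure q = 0.5 × 1.112 × 41.9² = 976.1 Pa.
Required CL = L/(qS) = 8593.6/(976.1·17.4) = 0.506.
CD = 0.0328 + 0.038 × 0.506² = 0.04253.
D = q·S·CD = 976.1 × 17.4 × 0.04253 = 722.3 N

D = 722 N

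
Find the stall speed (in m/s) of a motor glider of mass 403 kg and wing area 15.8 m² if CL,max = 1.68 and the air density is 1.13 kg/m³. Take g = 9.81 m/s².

V_stall = 16.2 m/s

At stall, lift equals weight: L = W = m·g = 403 × 9.81 = 3953 N.
From L = ½ρV²S·CL,max = W: V_stall = √(2W/(ρSCL,max)) = √(2·3953/(1.13·15.8·1.68))
V_stall = √263.6 = 16.2 m/s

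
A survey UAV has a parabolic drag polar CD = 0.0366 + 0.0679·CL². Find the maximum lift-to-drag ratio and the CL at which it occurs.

(L/D)max = 10, at CL = 0.734

For CD = CD0 + K·CL², (L/D)max occurs at CL* = √(CD0/K) and equals 1/(2√(K·CD0)).
(L/D)max = 1/(2√(0.0679 × 0.0366)) = 1/(2 × 0.04985) = 10
CL* = √(0.0366/0.0679) = 0.734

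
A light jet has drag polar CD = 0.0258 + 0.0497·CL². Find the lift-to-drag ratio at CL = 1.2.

CD = 0.0258 + 0.0497 × 1.2² = 0.09737
L/D = CL/CD = 1.2 / 0.09737 = 12.3

L/D = 12.3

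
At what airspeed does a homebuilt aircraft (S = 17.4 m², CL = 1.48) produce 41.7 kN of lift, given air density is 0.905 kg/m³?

v = 59.8 m/s

L = ½ρv²S·CL ⇒ v = √(2L/(ρ·S·CL))
v = √(2 × 41700 / (0.905 × 17.4 × 1.48)) = √3579 = 59.8 m/s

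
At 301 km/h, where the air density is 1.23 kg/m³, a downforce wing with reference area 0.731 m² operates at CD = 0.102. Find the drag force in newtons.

Convert speed: v = 301 km/h ÷ 3.6 = 83.61 m/s.
D = ½ρv²S·CD = ½ × 1.23 × 83.61² × 0.731 × 0.102 = 321 N

D = 321 N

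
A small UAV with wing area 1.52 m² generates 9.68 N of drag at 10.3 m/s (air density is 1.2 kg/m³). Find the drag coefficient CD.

From D = ½ρv²S·CD, rearranging gives CD = 2D/(ρv²S).
CD = 2 × 9.68 / (1.2 × 10.3² × 1.52) = 0.1

CD = 0.1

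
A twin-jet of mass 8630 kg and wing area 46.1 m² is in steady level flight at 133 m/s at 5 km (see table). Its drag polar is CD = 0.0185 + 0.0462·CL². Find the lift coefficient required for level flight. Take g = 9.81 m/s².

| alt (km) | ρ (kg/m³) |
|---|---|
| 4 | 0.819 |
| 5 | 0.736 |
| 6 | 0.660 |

At 5 km, from the table: ρ = 0.736 kg/m³.
Level flight ⇒ L = W = m·g = 8630 × 9.81 = 84660 N.
Dynamic pressure q = 0.5 × 0.736 × 133² = 6510 Pa.
CL = 2W/(ρv²S) = 2×84660/(0.736×133²×46.1) = 0.2821.

CL = 0.282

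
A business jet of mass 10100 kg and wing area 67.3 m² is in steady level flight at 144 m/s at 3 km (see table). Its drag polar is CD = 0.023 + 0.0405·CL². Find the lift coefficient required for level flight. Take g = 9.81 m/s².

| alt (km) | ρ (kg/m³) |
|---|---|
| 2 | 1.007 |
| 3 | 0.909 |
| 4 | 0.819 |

CL = 0.156

At 3 km, from the table: ρ = 0.909 kg/m³.
Weight W = mg = 10100 × 9.81 = 99081 N; in level flight L = W.
q = ½ρv² = ½ × 0.909 × 144² = 9425 Pa.
Required CL = L/(qS) = 99081/(9425·67.3) = 0.1562.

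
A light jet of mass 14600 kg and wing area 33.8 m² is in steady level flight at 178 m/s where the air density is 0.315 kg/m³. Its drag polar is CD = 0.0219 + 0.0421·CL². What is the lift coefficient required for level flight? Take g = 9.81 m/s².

Level flight ⇒ L = W = m·g = 14600 × 9.81 = 1.4323×10^5 N.
q = ½ρv² = ½ × 0.315 × 178² = 4990 Pa.
CL = 2W/(ρv²S) = 2×1.4323×10^5/(0.315×178²×33.8) = 0.8492.

CL = 0.849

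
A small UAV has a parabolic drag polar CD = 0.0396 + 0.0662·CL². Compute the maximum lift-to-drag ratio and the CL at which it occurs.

(L/D)max = 9.77, at CL = 0.773

For CD = CD0 + K·CL², (L/D)max occurs at CL* = √(CD0/K) and equals 1/(2√(K·CD0)).
(L/D)max = 1/(2√(0.0662 × 0.0396)) = 1/(2 × 0.0512) = 9.77
CL* = √(0.0396/0.0662) = 0.773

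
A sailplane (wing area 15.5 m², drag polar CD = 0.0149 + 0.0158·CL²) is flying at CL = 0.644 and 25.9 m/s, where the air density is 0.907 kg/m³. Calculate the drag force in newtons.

CD = 0.0149 + 0.0158 × 0.644² = 0.02145
D = ½ρv²S·CD = ½ × 0.907 × 25.9² × 15.5 × 0.02145 = 101 N

D = 101 N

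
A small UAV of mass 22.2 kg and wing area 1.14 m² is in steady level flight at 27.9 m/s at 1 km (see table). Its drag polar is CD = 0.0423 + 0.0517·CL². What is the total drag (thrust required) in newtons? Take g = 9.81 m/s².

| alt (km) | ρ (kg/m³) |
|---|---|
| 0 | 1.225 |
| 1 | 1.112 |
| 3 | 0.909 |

At 1 km, from the table: ρ = 1.112 kg/m³.
Weight W = mg = 22.2 × 9.81 = 217.78 N; in level flight L = W.
Dynamic pressure q = 0.5 × 1.112 × 27.9² = 432.8 Pa.
Required CL = L/(qS) = 217.78/(432.8·1.14) = 0.4414.
CD = 0.0423 + 0.0517 × 0.4414² = 0.05237.
D = q·S·CD = 432.8 × 1.14 × 0.05237 = 25.84 N

D = 25.8 N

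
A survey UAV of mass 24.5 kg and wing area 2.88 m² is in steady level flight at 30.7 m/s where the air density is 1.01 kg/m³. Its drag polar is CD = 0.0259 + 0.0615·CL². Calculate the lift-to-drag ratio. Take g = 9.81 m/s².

Weight W = mg = 24.5 × 9.81 = 240.34 N; in level flight L = W.
Dynamic pressure q = 0.5 × 1.01 × 30.7² = 476 Pa.
Required CL = L/(qS) = 240.34/(476·2.88) = 0.1753.
CD = 0.0259 + 0.0615 × 0.1753² = 0.02779.
L/D = CL/CD = 0.1753 / 0.02779 = 6.31

L/D = 6.31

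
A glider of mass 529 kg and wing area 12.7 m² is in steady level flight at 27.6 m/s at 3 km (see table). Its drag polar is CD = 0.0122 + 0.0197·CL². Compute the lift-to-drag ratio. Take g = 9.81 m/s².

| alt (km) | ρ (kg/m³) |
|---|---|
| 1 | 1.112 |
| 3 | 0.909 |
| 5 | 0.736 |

At 3 km, from the table: ρ = 0.909 kg/m³.
In steady level flight, lift balances weight: W = mg = 529 × 9.81 = 5189.5 N.
Dynamic pressure q = 0.5 × 0.909 × 27.6² = 346.2 Pa.
CL = W/(q·S) = 5189.5 / (346.2 × 12.7) = 1.18.
CD = 0.0122 + 0.0197 × 1.18² = 0.03964.
L/D = CL/CD = 1.18 / 0.03964 = 29.8

L/D = 29.8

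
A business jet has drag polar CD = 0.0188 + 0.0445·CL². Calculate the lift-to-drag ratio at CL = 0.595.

CD = 0.0188 + 0.0445 × 0.595² = 0.03455
L/D = CL/CD = 0.595 / 0.03455 = 17.2

L/D = 17.2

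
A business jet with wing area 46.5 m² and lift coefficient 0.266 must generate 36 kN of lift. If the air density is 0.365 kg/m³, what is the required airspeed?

L = ½ρv²S·CL ⇒ v = √(2L/(ρ·S·CL))
v = √(2 × 36000 / (0.365 × 46.5 × 0.266)) = √15950 = 126 m/s

v = 126 m/s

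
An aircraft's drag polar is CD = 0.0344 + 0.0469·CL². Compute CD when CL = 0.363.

CD = 0.0344 + 0.0469 × 0.363² = 0.0344 + 0.00618 = 0.0406

CD = 0.0406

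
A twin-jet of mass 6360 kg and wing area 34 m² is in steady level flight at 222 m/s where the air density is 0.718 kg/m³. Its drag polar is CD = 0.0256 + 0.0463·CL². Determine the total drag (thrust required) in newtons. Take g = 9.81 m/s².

In steady level flight, lift balances weight: W = mg = 6360 × 9.81 = 62392 N.
q = ½ρv² = ½ × 0.718 × 222² = 17690 Pa.
CL = 2W/(ρv²S) = 2×62392/(0.718×222²×34) = 0.1037.
CD = 0.0256 + 0.0463 × 0.1037² = 0.0261.
D = q·S·CD = 17690 × 34 × 0.0261 = 15700 N

D = 15700 N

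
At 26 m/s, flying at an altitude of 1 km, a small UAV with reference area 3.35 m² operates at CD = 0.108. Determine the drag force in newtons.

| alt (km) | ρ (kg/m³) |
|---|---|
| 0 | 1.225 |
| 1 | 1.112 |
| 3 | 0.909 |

D = 136 N

At 1 km, from the table: ρ = 1.112 kg/m³.
Dynamic pressure q = ½ρv² = ½ × 1.112 × 26² = 375.9 Pa.
D = q·S·CD = 375.9 × 3.35 × 0.108 = 136 N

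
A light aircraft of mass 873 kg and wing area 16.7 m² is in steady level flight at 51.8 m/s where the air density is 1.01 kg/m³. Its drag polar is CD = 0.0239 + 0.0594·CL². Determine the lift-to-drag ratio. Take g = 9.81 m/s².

In steady level flight, lift balances weight: W = mg = 873 × 9.81 = 8564.1 N.
Dynamic pressure q = 0.5 × 1.01 × 51.8² = 1355 Pa.
Required CL = L/(qS) = 8564.1/(1355·16.7) = 0.3785.
CD = 0.0239 + 0.0594 × 0.3785² = 0.03241.
L/D = CL/CD = 0.3785 / 0.03241 = 11.7

L/D = 11.7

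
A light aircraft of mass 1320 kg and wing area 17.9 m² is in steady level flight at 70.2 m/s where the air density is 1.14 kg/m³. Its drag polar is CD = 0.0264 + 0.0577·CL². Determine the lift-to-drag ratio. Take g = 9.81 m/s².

Level flight ⇒ L = W = m·g = 1320 × 9.81 = 12949 N.
q = ½ρv² = ½ × 1.14 × 70.2² = 2809 Pa.
CL = W/(q·S) = 12949 / (2809 × 17.9) = 0.2575.
CD = 0.0264 + 0.0577 × 0.2575² = 0.03023.
L/D = CL/CD = 0.2575 / 0.03023 = 8.52

L/D = 8.52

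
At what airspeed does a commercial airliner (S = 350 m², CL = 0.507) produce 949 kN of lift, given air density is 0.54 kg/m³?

v = 141 m/s

L = ½ρv²S·CL ⇒ v = √(2L/(ρ·S·CL))
v = √(2 × 9.49×10^5 / (0.54 × 350 × 0.507)) = √19810 = 141 m/s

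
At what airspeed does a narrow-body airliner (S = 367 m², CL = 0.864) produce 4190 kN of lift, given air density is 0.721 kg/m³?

v = 191 m/s

L = ½ρv²S·CL ⇒ v = √(2L/(ρ·S·CL))
v = √(2 × 4.19×10^6 / (0.721 × 367 × 0.864)) = √36650 = 191 m/s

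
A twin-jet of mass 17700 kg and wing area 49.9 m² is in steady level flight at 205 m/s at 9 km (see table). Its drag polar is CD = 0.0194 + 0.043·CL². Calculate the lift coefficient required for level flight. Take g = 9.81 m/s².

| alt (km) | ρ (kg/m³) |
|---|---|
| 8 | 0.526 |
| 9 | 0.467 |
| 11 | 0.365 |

CL = 0.355

At 9 km, from the table: ρ = 0.467 kg/m³.
Level flight ⇒ L = W = m·g = 17700 × 9.81 = 1.7364×10^5 N.
q = ½ρv² = ½ × 0.467 × 205² = 9813 Pa.
CL = W/(q·S) = 1.7364×10^5 / (9813 × 49.9) = 0.3546.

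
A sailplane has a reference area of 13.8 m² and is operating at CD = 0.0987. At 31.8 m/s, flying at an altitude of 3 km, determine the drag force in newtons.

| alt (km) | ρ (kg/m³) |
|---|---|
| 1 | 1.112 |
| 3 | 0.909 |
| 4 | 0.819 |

At 3 km, from the table: ρ = 0.909 kg/m³.
Dynamic pressure q = ½ρv² = ½ × 0.909 × 31.8² = 459.6 Pa.
D = q·S·CD = 459.6 × 13.8 × 0.0987 = 626 N

D = 626 N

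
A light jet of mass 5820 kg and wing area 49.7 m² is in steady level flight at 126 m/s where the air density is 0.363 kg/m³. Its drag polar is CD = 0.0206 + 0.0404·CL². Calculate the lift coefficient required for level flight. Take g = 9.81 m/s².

CL = 0.399

Weight W = mg = 5820 × 9.81 = 57094 N; in level flight L = W.
Dynamic pressure q = 0.5 × 0.363 × 126² = 2881 Pa.
CL = W/(q·S) = 57094 / (2881 × 49.7) = 0.3987.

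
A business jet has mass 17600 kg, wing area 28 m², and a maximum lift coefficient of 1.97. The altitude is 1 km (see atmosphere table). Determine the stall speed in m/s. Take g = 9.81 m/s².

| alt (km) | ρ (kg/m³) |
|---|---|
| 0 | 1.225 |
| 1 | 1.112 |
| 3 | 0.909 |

V_stall = 75 m/s

At 1 km, from the table: ρ = 1.112 kg/m³.
Stall occurs when L = W at CL,max. W = mg = 17600 × 9.81 = 1.727×10^5 N.
From L = ½ρV²S·CL,max = W: V_stall = √(2W/(ρSCL,max)) = √(2·1.727×10^5/(1.112·28·1.97))
V_stall = √5630 = 75 m/s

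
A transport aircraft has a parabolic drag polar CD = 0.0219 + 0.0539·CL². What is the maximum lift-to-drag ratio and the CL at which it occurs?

For CD = CD0 + K·CL², (L/D)max occurs at CL* = √(CD0/K) and equals 1/(2√(K·CD0)).
(L/D)max = 1/(2√(0.0539 × 0.0219)) = 1/(2 × 0.03436) = 14.6
CL* = √(0.0219/0.0539) = 0.637

(L/D)max = 14.6, at CL = 0.637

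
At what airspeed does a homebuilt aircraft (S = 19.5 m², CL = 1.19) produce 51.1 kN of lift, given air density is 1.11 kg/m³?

L = ½ρv²S·CL ⇒ v = √(2L/(ρ·S·CL))
v = √(2 × 51100 / (1.11 × 19.5 × 1.19)) = √3968 = 63 m/s

v = 63 m/s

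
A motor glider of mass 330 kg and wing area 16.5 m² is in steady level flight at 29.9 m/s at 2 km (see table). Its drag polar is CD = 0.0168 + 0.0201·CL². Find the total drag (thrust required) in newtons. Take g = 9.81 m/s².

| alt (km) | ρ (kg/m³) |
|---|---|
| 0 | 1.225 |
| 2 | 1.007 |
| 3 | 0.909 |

At 2 km, from the table: ρ = 1.007 kg/m³.
Level flight ⇒ L = W = m·g = 330 × 9.81 = 3237.3 N.
Dynamic pressure q = 0.5 × 1.007 × 29.9² = 450.1 Pa.
CL = 2W/(ρv²S) = 2×3237.3/(1.007×29.9²×16.5) = 0.4359.
CD = 0.0168 + 0.0201 × 0.4359² = 0.02062.
D = q·S·CD = 450.1 × 16.5 × 0.02062 = 153.1 N

D = 153 N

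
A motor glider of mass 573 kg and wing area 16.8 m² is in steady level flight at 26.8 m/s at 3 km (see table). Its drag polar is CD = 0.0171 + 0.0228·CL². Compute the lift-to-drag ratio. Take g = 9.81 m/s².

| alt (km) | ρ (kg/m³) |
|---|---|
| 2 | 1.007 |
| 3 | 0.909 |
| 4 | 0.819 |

At 3 km, from the table: ρ = 0.909 kg/m³.
Weight W = mg = 573 × 9.81 = 5621.1 N; in level flight L = W.
Dynamic pressure q = 0.5 × 0.909 × 26.8² = 326.4 Pa.
Required CL = L/(qS) = 5621.1/(326.4·16.8) = 1.025.
CD = 0.0171 + 0.0228 × 1.025² = 0.04105.
L/D = CL/CD = 1.025 / 0.04105 = 25

L/D = 25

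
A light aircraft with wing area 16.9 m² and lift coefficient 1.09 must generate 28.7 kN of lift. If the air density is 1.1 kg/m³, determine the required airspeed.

v = 53.2 m/s

L = ½ρv²S·CL ⇒ v = √(2L/(ρ·S·CL))
v = √(2 × 28700 / (1.1 × 16.9 × 1.09)) = √2833 = 53.2 m/s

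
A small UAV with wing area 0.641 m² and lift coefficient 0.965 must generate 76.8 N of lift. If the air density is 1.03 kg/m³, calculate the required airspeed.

L = ½ρv²S·CL ⇒ v = √(2L/(ρ·S·CL))
v = √(2 × 76.8 / (1.03 × 0.641 × 0.965)) = √241.1 = 15.5 m/s

v = 15.5 m/s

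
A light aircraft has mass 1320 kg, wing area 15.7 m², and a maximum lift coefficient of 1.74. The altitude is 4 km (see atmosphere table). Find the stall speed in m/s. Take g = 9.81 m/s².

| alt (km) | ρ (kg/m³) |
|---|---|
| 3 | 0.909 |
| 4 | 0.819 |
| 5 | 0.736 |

At 4 km, from the table: ρ = 0.819 kg/m³.
Stall occurs when L = W at CL,max. W = mg = 1320 × 9.81 = 12950 N.
V_stall = √(2W/(ρ·S·CL,max)) = √(2 × 12950 / (0.819 × 15.7 × 1.74))
V_stall = √1158 = 34 m/s

V_stall = 34 m/s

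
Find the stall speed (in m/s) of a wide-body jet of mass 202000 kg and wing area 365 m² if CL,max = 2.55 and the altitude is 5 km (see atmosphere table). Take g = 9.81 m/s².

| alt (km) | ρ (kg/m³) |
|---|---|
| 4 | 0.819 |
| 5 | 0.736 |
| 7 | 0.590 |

At 5 km, from the table: ρ = 0.736 kg/m³.
Weight W = mg = 202000 × 9.81 = 1.982×10^6 N.
From L = ½ρV²S·CL,max = W: V_stall = √(2W/(ρSCL,max)) = √(2·1.982×10^6/(0.736·365·2.55))
V_stall = √5785 = 76.1 m/s

V_stall = 76.1 m/s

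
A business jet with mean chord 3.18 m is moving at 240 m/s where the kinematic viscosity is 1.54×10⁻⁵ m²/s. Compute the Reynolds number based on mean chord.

Re = 4.96×10^7

Re = v·c/ν = 240 × 3.18 / (1.54×10⁻⁵) = 4.96×10^7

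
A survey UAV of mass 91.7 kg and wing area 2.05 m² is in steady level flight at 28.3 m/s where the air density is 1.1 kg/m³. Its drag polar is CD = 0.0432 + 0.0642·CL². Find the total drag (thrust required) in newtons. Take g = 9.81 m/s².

Weight W = mg = 91.7 × 9.81 = 899.58 N; in level flight L = W.
q = ½ρv² = ½ × 1.1 × 28.3² = 440.5 Pa.
CL = 2W/(ρv²S) = 2×899.58/(1.1×28.3²×2.05) = 0.9962.
CD = 0.0432 + 0.0642 × 0.9962² = 0.1069.
D = q·S·CD = 440.5 × 2.05 × 0.1069 = 96.54 N

D = 96.5 N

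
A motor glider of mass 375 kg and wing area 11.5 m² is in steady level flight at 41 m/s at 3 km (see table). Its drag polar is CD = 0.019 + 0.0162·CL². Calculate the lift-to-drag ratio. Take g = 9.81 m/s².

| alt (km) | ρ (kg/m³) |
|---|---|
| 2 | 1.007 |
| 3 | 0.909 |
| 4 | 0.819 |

L/D = 19.2

At 3 km, from the table: ρ = 0.909 kg/m³.
Level flight ⇒ L = W = m·g = 375 × 9.81 = 3678.8 N.
q = ½ρv² = ½ × 0.909 × 41² = 764 Pa.
CL = 2W/(ρv²S) = 2×3678.8/(0.909×41²×11.5) = 0.4187.
CD = 0.019 + 0.0162 × 0.4187² = 0.02184.
L/D = CL/CD = 0.4187 / 0.02184 = 19.2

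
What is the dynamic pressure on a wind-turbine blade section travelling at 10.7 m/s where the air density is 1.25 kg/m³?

q = ½ρv² = ½ × 1.25 × 10.7² = 71.6 Pa

q = 71.6 Pa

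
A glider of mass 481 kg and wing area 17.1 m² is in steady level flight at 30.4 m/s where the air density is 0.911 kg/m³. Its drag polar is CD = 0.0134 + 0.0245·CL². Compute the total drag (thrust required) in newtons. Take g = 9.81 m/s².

D = 172 N

Level flight ⇒ L = W = m·g = 481 × 9.81 = 4718.6 N.
Dynamic pressure q = 0.5 × 0.911 × 30.4² = 421 Pa.
Required CL = L/(qS) = 4718.6/(421·17.1) = 0.6555.
CD = 0.0134 + 0.0245 × 0.6555² = 0.02393.
D = q·S·CD = 421 × 17.1 × 0.02393 = 172.2 N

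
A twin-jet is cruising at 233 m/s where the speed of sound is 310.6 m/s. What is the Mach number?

M = 0.75

M = v/a = 233 / 310.6 = 0.75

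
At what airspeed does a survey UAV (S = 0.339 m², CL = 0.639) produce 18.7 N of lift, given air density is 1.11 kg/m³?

L = ½ρv²S·CL ⇒ v = √(2L/(ρ·S·CL))
v = √(2 × 18.7 / (1.11 × 0.339 × 0.639)) = √155.5 = 12.5 m/s

v = 12.5 m/s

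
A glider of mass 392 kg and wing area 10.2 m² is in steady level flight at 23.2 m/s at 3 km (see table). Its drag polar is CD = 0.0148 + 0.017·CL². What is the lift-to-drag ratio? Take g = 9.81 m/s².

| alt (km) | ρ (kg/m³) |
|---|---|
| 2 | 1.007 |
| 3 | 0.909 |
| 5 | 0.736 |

L/D = 27.9

At 3 km, from the table: ρ = 0.909 kg/m³.
Weight W = mg = 392 × 9.81 = 3845.5 N; in level flight L = W.
q = ½ρv² = ½ × 0.909 × 23.2² = 244.6 Pa.
Required CL = L/(qS) = 3845.5/(244.6·10.2) = 1.541.
CD = 0.0148 + 0.017 × 1.541² = 0.05518.
L/D = CL/CD = 1.541 / 0.05518 = 27.9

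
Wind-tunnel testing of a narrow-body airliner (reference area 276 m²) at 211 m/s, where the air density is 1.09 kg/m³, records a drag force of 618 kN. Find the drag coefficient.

CD = 0.0923

From D = ½ρv²S·CD, rearranging gives CD = 2D/(ρv²S).
CD = 2 × 6.18×10^5 / (1.09 × 211² × 276) = 0.0923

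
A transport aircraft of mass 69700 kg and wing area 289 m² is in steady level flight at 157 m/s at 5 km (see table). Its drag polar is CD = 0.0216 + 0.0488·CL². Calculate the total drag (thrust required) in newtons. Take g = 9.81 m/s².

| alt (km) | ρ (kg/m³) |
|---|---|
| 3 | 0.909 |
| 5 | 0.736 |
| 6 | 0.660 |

D = 65300 N

At 5 km, from the table: ρ = 0.736 kg/m³.
Weight W = mg = 69700 × 9.81 = 6.8376×10^5 N; in level flight L = W.
q = ½ρv² = ½ × 0.736 × 157² = 9071 Pa.
CL = 2W/(ρv²S) = 2×6.8376×10^5/(0.736×157²×289) = 0.2608.
CD = 0.0216 + 0.0488 × 0.2608² = 0.02492.
D = q·S·CD = 9071 × 289 × 0.02492 = 65330 N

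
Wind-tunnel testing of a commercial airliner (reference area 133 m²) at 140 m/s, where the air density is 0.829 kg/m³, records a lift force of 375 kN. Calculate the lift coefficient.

CL = 0.347

From L = ½ρv²S·CL, rearranging gives CL = 2L/(ρv²S).
CL = 2 × 3.75×10^5 / (0.829 × 140² × 133) = 0.347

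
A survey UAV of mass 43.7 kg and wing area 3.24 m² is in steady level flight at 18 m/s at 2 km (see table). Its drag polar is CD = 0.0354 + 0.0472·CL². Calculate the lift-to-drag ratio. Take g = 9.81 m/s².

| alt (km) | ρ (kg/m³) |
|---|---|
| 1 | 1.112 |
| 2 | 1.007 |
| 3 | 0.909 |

L/D = 12.2

At 2 km, from the table: ρ = 1.007 kg/m³.
Level flight ⇒ L = W = m·g = 43.7 × 9.81 = 428.7 N.
q = ½ρv² = ½ × 1.007 × 18² = 163.1 Pa.
CL = 2W/(ρv²S) = 2×428.7/(1.007×18²×3.24) = 0.8111.
CD = 0.0354 + 0.0472 × 0.8111² = 0.06645.
L/D = CL/CD = 0.8111 / 0.06645 = 12.2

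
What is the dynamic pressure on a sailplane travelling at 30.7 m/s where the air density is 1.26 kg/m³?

q = ½ρv² = ½ × 1.26 × 30.7² = 594 Pa

q = 594 Pa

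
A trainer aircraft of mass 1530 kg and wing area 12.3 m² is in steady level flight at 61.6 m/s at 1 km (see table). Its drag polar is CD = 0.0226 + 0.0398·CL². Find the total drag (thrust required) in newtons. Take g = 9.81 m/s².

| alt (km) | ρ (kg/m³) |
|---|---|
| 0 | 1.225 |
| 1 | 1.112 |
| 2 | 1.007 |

D = 932 N

At 1 km, from the table: ρ = 1.112 kg/m³.
In steady level flight, lift balances weight: W = mg = 1530 × 9.81 = 15009 N.
Dynamic pressure q = 0.5 × 1.112 × 61.6² = 2110 Pa.
CL = 2W/(ρv²S) = 2×15009/(1.112×61.6²×12.3) = 0.5784.
CD = 0.0226 + 0.0398 × 0.5784² = 0.03591.
D = q·S·CD = 2110 × 12.3 × 0.03591 = 932 N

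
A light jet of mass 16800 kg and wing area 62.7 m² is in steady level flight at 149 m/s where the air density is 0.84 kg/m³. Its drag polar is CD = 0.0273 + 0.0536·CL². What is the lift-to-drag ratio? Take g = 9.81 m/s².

L/D = 8.93

Weight W = mg = 16800 × 9.81 = 1.6481×10^5 N; in level flight L = W.
q = ½ρv² = ½ × 0.84 × 149² = 9324 Pa.
CL = W/(q·S) = 1.6481×10^5 / (9324 × 62.7) = 0.2819.
CD = 0.0273 + 0.0536 × 0.2819² = 0.03156.
L/D = CL/CD = 0.2819 / 0.03156 = 8.93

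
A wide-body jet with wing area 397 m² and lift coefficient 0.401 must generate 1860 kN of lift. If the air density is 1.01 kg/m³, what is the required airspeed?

v = 152 m/s

L = ½ρv²S·CL ⇒ v = √(2L/(ρ·S·CL))
v = √(2 × 1.86×10^6 / (1.01 × 397 × 0.401)) = √23140 = 152 m/s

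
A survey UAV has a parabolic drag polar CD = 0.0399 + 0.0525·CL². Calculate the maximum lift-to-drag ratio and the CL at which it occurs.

(L/D)max = 10.9, at CL = 0.872

For CD = CD0 + K·CL², (L/D)max occurs at CL* = √(CD0/K) and equals 1/(2√(K·CD0)).
(L/D)max = 1/(2√(0.0525 × 0.0399)) = 1/(2 × 0.04577) = 10.9
CL* = √(0.0399/0.0525) = 0.872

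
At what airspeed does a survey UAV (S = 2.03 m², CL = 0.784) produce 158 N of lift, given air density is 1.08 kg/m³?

v = 13.6 m/s

L = ½ρv²S·CL ⇒ v = √(2L/(ρ·S·CL))
v = √(2 × 158 / (1.08 × 2.03 × 0.784)) = √183.8 = 13.6 m/s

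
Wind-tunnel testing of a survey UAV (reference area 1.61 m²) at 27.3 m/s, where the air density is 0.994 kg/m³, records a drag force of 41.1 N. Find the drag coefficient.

CD = 0.0689

From D = ½ρv²S·CD, rearranging gives CD = 2D/(ρv²S).
CD = 2 × 41.1 / (0.994 × 27.3² × 1.61) = 0.0689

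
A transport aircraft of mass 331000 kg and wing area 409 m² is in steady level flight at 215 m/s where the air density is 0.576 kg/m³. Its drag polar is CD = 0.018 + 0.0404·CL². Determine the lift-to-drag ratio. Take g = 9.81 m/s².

L/D = 18.4

Weight W = mg = 331000 × 9.81 = 3.2471×10^6 N; in level flight L = W.
Dynamic pressure q = 0.5 × 0.576 × 215² = 13310 Pa.
CL = W/(q·S) = 3.2471×10^6 / (13310 × 409) = 0.5964.
CD = 0.018 + 0.0404 × 0.5964² = 0.03237.
L/D = CL/CD = 0.5964 / 0.03237 = 18.4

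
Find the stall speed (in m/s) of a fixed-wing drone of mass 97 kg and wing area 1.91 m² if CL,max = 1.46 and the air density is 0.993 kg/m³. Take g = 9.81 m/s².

V_stall = 26.2 m/s

At stall, lift equals weight: L = W = m·g = 97 × 9.81 = 951.6 N.
V_stall = √(2W/(ρ·S·CL,max)) = √(2 × 951.6 / (0.993 × 1.91 × 1.46))
V_stall = √687.3 = 26.2 m/s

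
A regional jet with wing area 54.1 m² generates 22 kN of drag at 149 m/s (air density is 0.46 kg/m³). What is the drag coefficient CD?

CD = 0.0796

From D = ½ρv²S·CD, rearranging gives CD = 2D/(ρv²S).
CD = 2 × 22000 / (0.46 × 149² × 54.1) = 0.0796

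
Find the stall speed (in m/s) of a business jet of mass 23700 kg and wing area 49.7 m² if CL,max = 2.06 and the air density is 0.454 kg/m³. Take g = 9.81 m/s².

Weight W = mg = 23700 × 9.81 = 2.325×10^5 N.
From L = ½ρV²S·CL,max = W: V_stall = √(2W/(ρSCL,max)) = √(2·2.325×10^5/(0.454·49.7·2.06))
V_stall = √10000 = 100 m/s

V_stall = 100 m/s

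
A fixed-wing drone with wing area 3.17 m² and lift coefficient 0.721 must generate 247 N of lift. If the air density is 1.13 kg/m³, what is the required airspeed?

L = ½ρv²S·CL ⇒ v = √(2L/(ρ·S·CL))
v = √(2 × 247 / (1.13 × 3.17 × 0.721)) = √191.3 = 13.8 m/s

v = 13.8 m/s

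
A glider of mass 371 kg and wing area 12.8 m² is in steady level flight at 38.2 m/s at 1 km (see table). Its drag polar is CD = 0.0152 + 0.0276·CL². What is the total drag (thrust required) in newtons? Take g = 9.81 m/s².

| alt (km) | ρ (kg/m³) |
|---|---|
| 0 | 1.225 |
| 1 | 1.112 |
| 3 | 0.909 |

At 1 km, from the table: ρ = 1.112 kg/m³.
Level flight ⇒ L = W = m·g = 371 × 9.81 = 3639.5 N.
Dynamic pressure q = 0.5 × 1.112 × 38.2² = 811.3 Pa.
Required CL = L/(qS) = 3639.5/(811.3·12.8) = 0.3505.
CD = 0.0152 + 0.0276 × 0.3505² = 0.01859.
D = q·S·CD = 811.3 × 12.8 × 0.01859 = 193.1 N

D = 193 N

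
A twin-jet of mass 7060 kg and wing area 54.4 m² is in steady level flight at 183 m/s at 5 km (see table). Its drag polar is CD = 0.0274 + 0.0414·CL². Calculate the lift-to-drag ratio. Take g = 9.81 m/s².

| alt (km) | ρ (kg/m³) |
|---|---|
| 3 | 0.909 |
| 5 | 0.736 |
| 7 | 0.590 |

L/D = 3.71

At 5 km, from the table: ρ = 0.736 kg/m³.
Weight W = mg = 7060 × 9.81 = 69259 N; in level flight L = W.
Dynamic pressure q = 0.5 × 0.736 × 183² = 12320 Pa.
CL = W/(q·S) = 69259 / (12320 × 54.4) = 0.1033.
CD = 0.0274 + 0.0414 × 0.1033² = 0.02784.
L/D = CL/CD = 0.1033 / 0.02784 = 3.71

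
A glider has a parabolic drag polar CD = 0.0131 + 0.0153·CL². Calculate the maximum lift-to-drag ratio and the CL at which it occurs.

For CD = CD0 + K·CL², (L/D)max occurs at CL* = √(CD0/K) and equals 1/(2√(K·CD0)).
(L/D)max = 1/(2√(0.0153 × 0.0131)) = 1/(2 × 0.01416) = 35.3
CL* = √(0.0131/0.0153) = 0.925

(L/D)max = 35.3, at CL = 0.925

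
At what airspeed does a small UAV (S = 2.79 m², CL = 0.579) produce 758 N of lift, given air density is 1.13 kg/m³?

v = 28.8 m/s

L = ½ρv²S·CL ⇒ v = √(2L/(ρ·S·CL))
v = √(2 × 758 / (1.13 × 2.79 × 0.579)) = √830.5 = 28.8 m/s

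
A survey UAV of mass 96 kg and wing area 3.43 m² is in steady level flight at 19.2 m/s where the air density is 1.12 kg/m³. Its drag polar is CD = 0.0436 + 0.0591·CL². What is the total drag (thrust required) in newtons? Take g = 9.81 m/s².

In steady level flight, lift balances weight: W = mg = 96 × 9.81 = 941.76 N.
Dynamic pressure q = 0.5 × 1.12 × 19.2² = 206.4 Pa.
Required CL = L/(qS) = 941.76/(206.4·3.43) = 1.33.
CD = 0.0436 + 0.0591 × 1.33² = 0.1481.
D = q·S·CD = 206.4 × 3.43 × 0.1481 = 104.9 N

D = 105 N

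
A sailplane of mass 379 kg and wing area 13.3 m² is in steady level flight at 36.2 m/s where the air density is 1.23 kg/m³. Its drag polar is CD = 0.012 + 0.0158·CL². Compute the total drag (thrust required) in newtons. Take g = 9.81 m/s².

Weight W = mg = 379 × 9.81 = 3718 N; in level flight L = W.
q = ½ρv² = ½ × 1.23 × 36.2² = 805.9 Pa.
Required CL = L/(qS) = 3718/(805.9·13.3) = 0.3469.
CD = 0.012 + 0.0158 × 0.3469² = 0.0139.
D = q·S·CD = 805.9 × 13.3 × 0.0139 = 149 N

D = 149 N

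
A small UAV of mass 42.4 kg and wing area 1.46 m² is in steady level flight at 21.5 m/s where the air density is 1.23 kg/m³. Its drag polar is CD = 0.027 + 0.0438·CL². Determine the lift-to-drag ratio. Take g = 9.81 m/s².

L/D = 14.1

Level flight ⇒ L = W = m·g = 42.4 × 9.81 = 415.94 N.
Dynamic pressure q = 0.5 × 1.23 × 21.5² = 284.3 Pa.
Required CL = L/(qS) = 415.94/(284.3·1.46) = 1.002.
CD = 0.027 + 0.0438 × 1.002² = 0.07099.
L/D = CL/CD = 1.002 / 0.07099 = 14.1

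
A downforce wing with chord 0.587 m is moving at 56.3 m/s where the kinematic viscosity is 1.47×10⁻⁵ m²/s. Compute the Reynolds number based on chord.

Re = v·c/ν = 56.3 × 0.587 / (1.47×10⁻⁵) = 2.25×10^6

Re = 2.25×10^6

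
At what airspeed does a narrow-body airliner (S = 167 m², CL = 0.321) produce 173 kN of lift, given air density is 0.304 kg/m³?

L = ½ρv²S·CL ⇒ v = √(2L/(ρ·S·CL))
v = √(2 × 1.73×10^5 / (0.304 × 167 × 0.321)) = √21230 = 146 m/s

v = 146 m/s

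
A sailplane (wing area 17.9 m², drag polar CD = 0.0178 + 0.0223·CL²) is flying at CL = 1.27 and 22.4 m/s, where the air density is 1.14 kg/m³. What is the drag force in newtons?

CD = 0.0178 + 0.0223 × 1.27² = 0.05377
D = ½ρv²S·CD = ½ × 1.14 × 22.4² × 17.9 × 0.05377 = 275 N

D = 275 N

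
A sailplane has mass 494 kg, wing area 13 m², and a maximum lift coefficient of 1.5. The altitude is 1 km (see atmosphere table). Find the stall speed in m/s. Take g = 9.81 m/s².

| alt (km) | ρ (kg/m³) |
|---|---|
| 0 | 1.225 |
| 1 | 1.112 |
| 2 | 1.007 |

At 1 km, from the table: ρ = 1.112 kg/m³.
Stall occurs when L = W at CL,max. W = mg = 494 × 9.81 = 4846 N.
From L = ½ρV²S·CL,max = W: V_stall = √(2W/(ρSCL,max)) = √(2·4846/(1.112·13·1.5))
V_stall = √447 = 21.1 m/s

V_stall = 21.1 m/s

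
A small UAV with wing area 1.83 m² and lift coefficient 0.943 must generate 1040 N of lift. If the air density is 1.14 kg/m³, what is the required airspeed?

v = 32.5 m/s

L = ½ρv²S·CL ⇒ v = √(2L/(ρ·S·CL))
v = √(2 × 1040 / (1.14 × 1.83 × 0.943)) = √1057 = 32.5 m/s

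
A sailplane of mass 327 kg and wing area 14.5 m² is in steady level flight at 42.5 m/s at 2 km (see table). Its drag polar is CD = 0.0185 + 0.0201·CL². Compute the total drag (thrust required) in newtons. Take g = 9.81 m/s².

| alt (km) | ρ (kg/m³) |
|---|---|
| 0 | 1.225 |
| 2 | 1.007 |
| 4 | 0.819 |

D = 260 N

At 2 km, from the table: ρ = 1.007 kg/m³.
In steady level flight, lift balances weight: W = mg = 327 × 9.81 = 3207.9 N.
q = ½ρv² = ½ × 1.007 × 42.5² = 909.4 Pa.
CL = W/(q·S) = 3207.9 / (909.4 × 14.5) = 0.2433.
CD = 0.0185 + 0.0201 × 0.2433² = 0.01969.
D = q·S·CD = 909.4 × 14.5 × 0.01969 = 259.6 N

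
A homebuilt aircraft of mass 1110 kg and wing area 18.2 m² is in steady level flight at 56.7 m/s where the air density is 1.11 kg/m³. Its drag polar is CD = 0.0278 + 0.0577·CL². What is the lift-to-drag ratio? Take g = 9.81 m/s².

L/D = 9.78

In steady level flight, lift balances weight: W = mg = 1110 × 9.81 = 10889 N.
Dynamic pressure q = 0.5 × 1.11 × 56.7² = 1784 Pa.
CL = 2W/(ρv²S) = 2×10889/(1.11×56.7²×18.2) = 0.3353.
CD = 0.0278 + 0.0577 × 0.3353² = 0.03429.
L/D = CL/CD = 0.3353 / 0.03429 = 9.78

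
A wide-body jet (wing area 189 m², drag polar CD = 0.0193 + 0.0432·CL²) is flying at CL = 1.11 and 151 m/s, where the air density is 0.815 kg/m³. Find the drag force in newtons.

D = 1.27×10^5 N

CD = 0.0193 + 0.0432 × 1.11² = 0.07253
D = ½ρv²S·CD = ½ × 0.815 × 151² × 189 × 0.07253 = 1.27×10^5 N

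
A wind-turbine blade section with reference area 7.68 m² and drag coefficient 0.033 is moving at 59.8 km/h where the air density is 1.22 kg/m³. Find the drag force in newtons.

Convert speed: v = 59.8 km/h ÷ 3.6 = 16.61 m/s.
Dynamic pressure q = ½ρv² = ½ × 1.22 × 16.61² = 168.3 Pa.
D = q·S·CD = 168.3 × 7.68 × 0.033 = 42.7 N

D = 42.7 N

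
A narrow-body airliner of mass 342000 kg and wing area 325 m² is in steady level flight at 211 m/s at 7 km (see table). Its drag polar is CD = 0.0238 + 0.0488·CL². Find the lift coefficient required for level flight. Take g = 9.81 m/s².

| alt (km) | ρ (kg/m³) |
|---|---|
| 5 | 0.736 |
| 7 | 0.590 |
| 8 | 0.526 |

CL = 0.786

At 7 km, from the table: ρ = 0.590 kg/m³.
Weight W = mg = 342000 × 9.81 = 3.355×10^6 N; in level flight L = W.
q = ½ρv² = ½ × 0.59 × 211² = 13130 Pa.
Required CL = L/(qS) = 3.355×10^6/(13130·325) = 0.786.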